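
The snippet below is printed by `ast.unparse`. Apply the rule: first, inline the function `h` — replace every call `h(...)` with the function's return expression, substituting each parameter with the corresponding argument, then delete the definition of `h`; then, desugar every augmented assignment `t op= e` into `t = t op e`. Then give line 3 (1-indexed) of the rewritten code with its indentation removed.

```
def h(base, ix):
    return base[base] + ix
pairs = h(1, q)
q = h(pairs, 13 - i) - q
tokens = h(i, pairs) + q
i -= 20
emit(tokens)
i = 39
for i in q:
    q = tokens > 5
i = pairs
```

Transformed code:
pairs = 1[1] + q
q = pairs[pairs] + (13 - i) - q
tokens = i[i] + pairs + q
i = i - 20
emit(tokens)
i = 39
for i in q:
    q = tokens > 5
i = pairs

tokens = i[i] + pairs + q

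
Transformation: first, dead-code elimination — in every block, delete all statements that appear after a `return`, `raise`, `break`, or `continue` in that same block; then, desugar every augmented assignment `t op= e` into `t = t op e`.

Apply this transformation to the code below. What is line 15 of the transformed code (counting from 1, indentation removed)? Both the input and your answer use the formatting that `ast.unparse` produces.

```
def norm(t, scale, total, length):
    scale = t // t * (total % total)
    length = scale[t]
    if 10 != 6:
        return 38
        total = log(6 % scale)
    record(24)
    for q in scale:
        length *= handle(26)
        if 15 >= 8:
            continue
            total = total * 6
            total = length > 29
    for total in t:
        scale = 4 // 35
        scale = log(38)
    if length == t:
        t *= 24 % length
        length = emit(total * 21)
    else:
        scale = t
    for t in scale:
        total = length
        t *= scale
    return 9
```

t = t * (24 % length)

Transformed code:
def norm(t, scale, total, length):
    scale = t // t * (total % total)
    length = scale[t]
    if 10 != 6:
        return 38
    record(24)
    for q in scale:
        length = length * handle(26)
        if 15 >= 8:
            continue
    for total in t:
        scale = 4 // 35
        scale = log(38)
    if length == t:
        t = t * (24 % length)
        length = emit(total * 21)
    else:
        scale = t
    for t in scale:
        total = length
        t = t * scale
    return 9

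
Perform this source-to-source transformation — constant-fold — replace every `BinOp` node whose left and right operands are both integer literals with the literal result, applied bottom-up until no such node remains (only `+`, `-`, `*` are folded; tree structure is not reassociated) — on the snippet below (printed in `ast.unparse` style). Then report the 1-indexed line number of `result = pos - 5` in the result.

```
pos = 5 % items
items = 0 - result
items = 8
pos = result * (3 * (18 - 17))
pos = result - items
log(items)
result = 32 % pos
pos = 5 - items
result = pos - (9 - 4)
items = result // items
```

Transformed code:
pos = 5 % items
items = 0 - result
items = 8
pos = result * 3
pos = result - items
log(items)
result = 32 % pos
pos = 5 - items
result = pos - 5
items = result // items

9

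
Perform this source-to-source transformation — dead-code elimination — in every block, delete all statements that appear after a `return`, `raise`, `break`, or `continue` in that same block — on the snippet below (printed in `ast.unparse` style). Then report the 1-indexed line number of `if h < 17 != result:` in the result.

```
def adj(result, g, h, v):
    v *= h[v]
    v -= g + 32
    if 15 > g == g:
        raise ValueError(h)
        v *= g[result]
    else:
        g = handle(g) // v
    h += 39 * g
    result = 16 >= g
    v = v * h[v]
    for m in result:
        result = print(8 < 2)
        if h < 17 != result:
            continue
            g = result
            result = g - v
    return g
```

Transformed code:
def adj(result, g, h, v):
    v *= h[v]
    v -= g + 32
    if 15 > g == g:
        raise ValueError(h)
    else:
        g = handle(g) // v
    h += 39 * g
    result = 16 >= g
    v = v * h[v]
    for m in result:
        result = print(8 < 2)
        if h < 17 != result:
            continue
    return g

13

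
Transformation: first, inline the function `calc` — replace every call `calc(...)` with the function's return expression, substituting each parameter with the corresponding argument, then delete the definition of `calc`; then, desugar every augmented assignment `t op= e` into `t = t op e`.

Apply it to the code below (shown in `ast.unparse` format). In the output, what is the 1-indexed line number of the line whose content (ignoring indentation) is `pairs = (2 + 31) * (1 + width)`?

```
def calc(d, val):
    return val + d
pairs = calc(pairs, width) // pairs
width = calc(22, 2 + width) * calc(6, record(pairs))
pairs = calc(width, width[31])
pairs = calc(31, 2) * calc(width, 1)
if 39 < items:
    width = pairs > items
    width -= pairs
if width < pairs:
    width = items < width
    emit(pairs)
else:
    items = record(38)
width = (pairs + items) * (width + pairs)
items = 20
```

4

Transformed code:
pairs = (width + pairs) // pairs
width = (2 + width + 22) * (record(pairs) + 6)
pairs = width[31] + width
pairs = (2 + 31) * (1 + width)
if 39 < items:
    width = pairs > items
    width = width - pairs
if width < pairs:
    width = items < width
    emit(pairs)
else:
    items = record(38)
width = (pairs + items) * (width + pairs)
items = 20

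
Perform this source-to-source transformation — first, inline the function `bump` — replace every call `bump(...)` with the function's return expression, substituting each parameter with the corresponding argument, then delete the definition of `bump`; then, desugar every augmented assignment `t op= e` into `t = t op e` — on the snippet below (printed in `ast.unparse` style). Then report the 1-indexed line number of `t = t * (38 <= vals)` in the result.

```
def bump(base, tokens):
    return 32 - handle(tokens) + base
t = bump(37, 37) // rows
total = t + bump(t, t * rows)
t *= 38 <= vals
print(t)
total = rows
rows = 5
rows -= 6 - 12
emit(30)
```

Transformed code:
t = (32 - handle(37) + 37) // rows
total = t + (32 - handle(t * rows) + t)
t = t * (38 <= vals)
print(t)
total = rows
rows = 5
rows = rows - (6 - 12)
emit(30)

3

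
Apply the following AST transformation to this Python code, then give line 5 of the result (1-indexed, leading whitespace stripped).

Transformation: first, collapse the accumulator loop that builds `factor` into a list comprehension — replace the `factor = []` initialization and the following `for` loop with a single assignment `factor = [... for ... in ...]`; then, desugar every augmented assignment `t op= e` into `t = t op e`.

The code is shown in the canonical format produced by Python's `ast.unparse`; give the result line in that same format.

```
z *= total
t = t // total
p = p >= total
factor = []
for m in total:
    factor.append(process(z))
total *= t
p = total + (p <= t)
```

Transformed code:
z = z * total
t = t // total
p = p >= total
factor = [process(z) for m in total]
total = total * t
p = total + (p <= t)

total = total * t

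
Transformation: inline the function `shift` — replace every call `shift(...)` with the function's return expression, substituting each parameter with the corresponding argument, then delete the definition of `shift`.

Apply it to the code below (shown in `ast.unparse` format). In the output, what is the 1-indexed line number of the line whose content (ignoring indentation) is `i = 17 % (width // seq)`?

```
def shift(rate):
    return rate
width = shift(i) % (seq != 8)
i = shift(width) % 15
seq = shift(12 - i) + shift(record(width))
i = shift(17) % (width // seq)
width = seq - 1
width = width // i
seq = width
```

4

Transformed code:
width = i % (seq != 8)
i = width % 15
seq = 12 - i + record(width)
i = 17 % (width // seq)
width = seq - 1
width = width // i
seq = width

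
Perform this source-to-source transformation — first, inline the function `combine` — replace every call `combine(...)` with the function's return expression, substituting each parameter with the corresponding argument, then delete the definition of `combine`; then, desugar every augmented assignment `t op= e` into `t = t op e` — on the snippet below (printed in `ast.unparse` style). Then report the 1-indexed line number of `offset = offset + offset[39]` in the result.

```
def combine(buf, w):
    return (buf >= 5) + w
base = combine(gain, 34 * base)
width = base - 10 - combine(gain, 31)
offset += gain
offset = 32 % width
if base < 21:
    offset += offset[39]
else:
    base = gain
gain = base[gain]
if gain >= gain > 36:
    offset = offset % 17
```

Transformed code:
base = (gain >= 5) + 34 * base
width = base - 10 - ((gain >= 5) + 31)
offset = offset + gain
offset = 32 % width
if base < 21:
    offset = offset + offset[39]
else:
    base = gain
gain = base[gain]
if gain >= gain > 36:
    offset = offset % 17

6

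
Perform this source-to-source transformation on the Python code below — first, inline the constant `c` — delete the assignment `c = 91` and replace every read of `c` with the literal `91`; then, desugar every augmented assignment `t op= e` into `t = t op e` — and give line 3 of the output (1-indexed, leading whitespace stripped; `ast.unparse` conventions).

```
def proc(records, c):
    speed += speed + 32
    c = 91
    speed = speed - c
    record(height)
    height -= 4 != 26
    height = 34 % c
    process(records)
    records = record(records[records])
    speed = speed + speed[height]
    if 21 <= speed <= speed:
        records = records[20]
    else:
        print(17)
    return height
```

Transformed code:
def proc(records, c):
    speed = speed + (speed + 32)
    speed = speed - 91
    record(height)
    height = height - (4 != 26)
    height = 34 % 91
    process(records)
    records = record(records[records])
    speed = speed + speed[height]
    if 21 <= speed <= speed:
        records = records[20]
    else:
        print(17)
    return height

speed = speed - 91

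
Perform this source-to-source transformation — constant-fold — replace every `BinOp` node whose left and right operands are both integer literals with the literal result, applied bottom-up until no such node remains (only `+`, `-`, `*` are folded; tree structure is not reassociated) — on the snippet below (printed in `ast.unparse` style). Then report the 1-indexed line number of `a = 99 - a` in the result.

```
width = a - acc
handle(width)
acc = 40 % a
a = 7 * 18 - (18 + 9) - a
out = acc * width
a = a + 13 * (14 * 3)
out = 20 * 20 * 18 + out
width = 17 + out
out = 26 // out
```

4

Transformed code:
width = a - acc
handle(width)
acc = 40 % a
a = 99 - a
out = acc * width
a = a + 546
out = 7200 + out
width = 17 + out
out = 26 // out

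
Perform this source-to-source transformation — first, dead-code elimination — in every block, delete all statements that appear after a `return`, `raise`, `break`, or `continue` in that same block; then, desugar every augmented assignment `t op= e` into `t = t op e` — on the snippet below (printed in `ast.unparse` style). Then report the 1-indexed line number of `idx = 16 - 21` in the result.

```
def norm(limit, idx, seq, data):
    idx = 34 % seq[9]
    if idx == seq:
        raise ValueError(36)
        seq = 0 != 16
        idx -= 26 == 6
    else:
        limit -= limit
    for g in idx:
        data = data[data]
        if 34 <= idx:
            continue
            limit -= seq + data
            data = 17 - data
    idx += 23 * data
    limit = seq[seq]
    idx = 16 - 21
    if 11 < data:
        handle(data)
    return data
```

13

Transformed code:
def norm(limit, idx, seq, data):
    idx = 34 % seq[9]
    if idx == seq:
        raise ValueError(36)
    else:
        limit = limit - limit
    for g in idx:
        data = data[data]
        if 34 <= idx:
            continue
    idx = idx + 23 * data
    limit = seq[seq]
    idx = 16 - 21
    if 11 < data:
        handle(data)
    return data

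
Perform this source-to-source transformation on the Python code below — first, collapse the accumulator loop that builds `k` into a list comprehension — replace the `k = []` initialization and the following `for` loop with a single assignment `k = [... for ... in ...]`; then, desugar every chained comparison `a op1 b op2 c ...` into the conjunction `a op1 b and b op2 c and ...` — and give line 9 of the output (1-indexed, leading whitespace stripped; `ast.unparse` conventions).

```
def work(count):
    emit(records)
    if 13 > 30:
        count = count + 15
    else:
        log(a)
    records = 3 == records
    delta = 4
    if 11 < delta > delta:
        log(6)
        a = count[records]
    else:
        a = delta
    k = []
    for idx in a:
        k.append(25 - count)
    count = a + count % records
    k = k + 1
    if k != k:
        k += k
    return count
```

Transformed code:
def work(count):
    emit(records)
    if 13 > 30:
        count = count + 15
    else:
        log(a)
    records = 3 == records
    delta = 4
    if 11 < delta and delta > delta:
        log(6)
        a = count[records]
    else:
        a = delta
    k = [25 - count for idx in a]
    count = a + count % records
    k = k + 1
    if k != k:
        k += k
    return count

if 11 < delta and delta > delta:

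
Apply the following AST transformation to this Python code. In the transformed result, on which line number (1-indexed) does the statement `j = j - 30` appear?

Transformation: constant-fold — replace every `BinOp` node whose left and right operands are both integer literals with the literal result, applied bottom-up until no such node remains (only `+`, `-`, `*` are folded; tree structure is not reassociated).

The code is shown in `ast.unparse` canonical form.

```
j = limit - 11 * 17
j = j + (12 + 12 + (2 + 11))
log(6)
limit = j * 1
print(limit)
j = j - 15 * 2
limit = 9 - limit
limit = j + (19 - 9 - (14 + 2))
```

6

Transformed code:
j = limit - 187
j = j + 37
log(6)
limit = j * 1
print(limit)
j = j - 30
limit = 9 - limit
limit = j + -6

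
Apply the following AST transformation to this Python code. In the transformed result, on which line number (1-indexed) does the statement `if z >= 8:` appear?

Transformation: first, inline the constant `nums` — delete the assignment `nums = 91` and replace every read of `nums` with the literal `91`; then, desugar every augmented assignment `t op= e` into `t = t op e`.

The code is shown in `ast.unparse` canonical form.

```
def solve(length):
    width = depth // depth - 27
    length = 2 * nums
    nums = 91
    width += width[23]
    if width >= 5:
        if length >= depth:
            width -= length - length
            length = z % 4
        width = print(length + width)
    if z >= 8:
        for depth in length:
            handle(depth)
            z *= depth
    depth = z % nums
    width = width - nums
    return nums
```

Transformed code:
def solve(length):
    width = depth // depth - 27
    length = 2 * 91
    width = width + width[23]
    if width >= 5:
        if length >= depth:
            width = width - (length - length)
            length = z % 4
        width = print(length + width)
    if z >= 8:
        for depth in length:
            handle(depth)
            z = z * depth
    depth = z % 91
    width = width - 91
    return 91

10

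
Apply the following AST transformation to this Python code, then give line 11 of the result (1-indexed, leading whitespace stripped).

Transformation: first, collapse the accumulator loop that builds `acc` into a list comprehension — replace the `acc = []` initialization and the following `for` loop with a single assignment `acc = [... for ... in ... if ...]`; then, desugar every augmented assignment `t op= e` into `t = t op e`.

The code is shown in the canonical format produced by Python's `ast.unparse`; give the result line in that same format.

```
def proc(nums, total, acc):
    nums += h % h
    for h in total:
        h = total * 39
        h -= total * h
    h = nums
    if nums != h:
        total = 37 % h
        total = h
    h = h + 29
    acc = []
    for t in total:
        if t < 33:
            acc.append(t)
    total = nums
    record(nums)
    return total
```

Transformed code:
def proc(nums, total, acc):
    nums = nums + h % h
    for h in total:
        h = total * 39
        h = h - total * h
    h = nums
    if nums != h:
        total = 37 % h
        total = h
    h = h + 29
    acc = [t for t in total if t < 33]
    total = nums
    record(nums)
    return total

acc = [t for t in total if t < 33]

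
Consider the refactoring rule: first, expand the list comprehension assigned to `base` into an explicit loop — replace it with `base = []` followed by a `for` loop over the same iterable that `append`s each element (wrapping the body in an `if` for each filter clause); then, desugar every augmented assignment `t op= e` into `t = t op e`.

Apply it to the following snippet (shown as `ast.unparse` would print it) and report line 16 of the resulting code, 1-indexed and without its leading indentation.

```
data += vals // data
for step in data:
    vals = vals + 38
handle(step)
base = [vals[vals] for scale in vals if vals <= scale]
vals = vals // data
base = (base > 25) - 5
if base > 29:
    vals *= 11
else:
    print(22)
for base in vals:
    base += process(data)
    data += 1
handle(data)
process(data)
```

base = base + process(data)

Transformed code:
data = data + vals // data
for step in data:
    vals = vals + 38
handle(step)
base = []
for scale in vals:
    if vals <= scale:
        base.append(vals[vals])
vals = vals // data
base = (base > 25) - 5
if base > 29:
    vals = vals * 11
else:
    print(22)
for base in vals:
    base = base + process(data)
    data = data + 1
handle(data)
process(data)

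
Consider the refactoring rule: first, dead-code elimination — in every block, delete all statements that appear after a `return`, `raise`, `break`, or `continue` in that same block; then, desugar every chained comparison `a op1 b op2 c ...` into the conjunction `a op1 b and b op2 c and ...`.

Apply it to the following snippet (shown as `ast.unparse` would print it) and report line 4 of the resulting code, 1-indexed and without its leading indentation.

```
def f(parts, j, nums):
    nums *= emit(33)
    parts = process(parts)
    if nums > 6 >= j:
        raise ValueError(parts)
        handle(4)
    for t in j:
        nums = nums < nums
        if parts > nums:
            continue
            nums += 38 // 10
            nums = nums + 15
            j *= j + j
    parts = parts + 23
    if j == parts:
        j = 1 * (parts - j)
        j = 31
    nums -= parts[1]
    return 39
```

if nums > 6 and 6 >= j:

Transformed code:
def f(parts, j, nums):
    nums *= emit(33)
    parts = process(parts)
    if nums > 6 and 6 >= j:
        raise ValueError(parts)
    for t in j:
        nums = nums < nums
        if parts > nums:
            continue
    parts = parts + 23
    if j == parts:
        j = 1 * (parts - j)
        j = 31
    nums -= parts[1]
    return 39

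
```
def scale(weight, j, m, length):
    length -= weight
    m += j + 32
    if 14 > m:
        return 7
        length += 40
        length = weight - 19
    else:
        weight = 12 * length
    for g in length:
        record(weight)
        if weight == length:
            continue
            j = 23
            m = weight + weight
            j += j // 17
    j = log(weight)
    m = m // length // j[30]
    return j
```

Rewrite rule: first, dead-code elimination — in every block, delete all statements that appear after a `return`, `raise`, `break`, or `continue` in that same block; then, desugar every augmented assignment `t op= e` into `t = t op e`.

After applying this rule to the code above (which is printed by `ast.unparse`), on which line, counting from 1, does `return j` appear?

14

Transformed code:
def scale(weight, j, m, length):
    length = length - weight
    m = m + (j + 32)
    if 14 > m:
        return 7
    else:
        weight = 12 * length
    for g in length:
        record(weight)
        if weight == length:
            continue
    j = log(weight)
    m = m // length // j[30]
    return j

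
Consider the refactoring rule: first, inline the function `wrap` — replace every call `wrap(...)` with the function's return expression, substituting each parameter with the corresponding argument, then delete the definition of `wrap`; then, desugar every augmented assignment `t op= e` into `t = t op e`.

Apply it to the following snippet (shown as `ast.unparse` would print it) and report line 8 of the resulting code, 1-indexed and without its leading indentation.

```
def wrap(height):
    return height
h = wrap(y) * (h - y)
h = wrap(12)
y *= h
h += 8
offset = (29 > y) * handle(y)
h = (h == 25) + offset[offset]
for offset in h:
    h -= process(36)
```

Transformed code:
h = y * (h - y)
h = 12
y = y * h
h = h + 8
offset = (29 > y) * handle(y)
h = (h == 25) + offset[offset]
for offset in h:
    h = h - process(36)

h = h - process(36)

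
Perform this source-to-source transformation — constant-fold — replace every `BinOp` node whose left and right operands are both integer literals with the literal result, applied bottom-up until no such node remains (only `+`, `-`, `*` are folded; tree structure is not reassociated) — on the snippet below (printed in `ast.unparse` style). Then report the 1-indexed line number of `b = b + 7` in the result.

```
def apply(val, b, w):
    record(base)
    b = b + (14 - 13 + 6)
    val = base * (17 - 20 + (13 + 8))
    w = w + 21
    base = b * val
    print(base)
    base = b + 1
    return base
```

3

Transformed code:
def apply(val, b, w):
    record(base)
    b = b + 7
    val = base * 18
    w = w + 21
    base = b * val
    print(base)
    base = b + 1
    return base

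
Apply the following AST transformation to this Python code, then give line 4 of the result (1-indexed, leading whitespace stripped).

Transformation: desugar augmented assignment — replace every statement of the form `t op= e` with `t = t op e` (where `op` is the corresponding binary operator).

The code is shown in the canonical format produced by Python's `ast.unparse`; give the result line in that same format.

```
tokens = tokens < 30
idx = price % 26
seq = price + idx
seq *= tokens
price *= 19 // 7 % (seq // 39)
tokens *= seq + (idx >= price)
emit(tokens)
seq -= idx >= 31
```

Transformed code:
tokens = tokens < 30
idx = price % 26
seq = price + idx
seq = seq * tokens
price = price * (19 // 7 % (seq // 39))
tokens = tokens * (seq + (idx >= price))
emit(tokens)
seq = seq - (idx >= 31)

seq = seq * tokens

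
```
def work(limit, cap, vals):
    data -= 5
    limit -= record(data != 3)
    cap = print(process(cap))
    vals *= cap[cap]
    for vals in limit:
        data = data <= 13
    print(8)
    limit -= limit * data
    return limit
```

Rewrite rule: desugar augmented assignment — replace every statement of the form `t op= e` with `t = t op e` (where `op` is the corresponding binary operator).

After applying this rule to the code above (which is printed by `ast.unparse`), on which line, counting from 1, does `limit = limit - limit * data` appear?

Transformed code:
def work(limit, cap, vals):
    data = data - 5
    limit = limit - record(data != 3)
    cap = print(process(cap))
    vals = vals * cap[cap]
    for vals in limit:
        data = data <= 13
    print(8)
    limit = limit - limit * data
    return limit

9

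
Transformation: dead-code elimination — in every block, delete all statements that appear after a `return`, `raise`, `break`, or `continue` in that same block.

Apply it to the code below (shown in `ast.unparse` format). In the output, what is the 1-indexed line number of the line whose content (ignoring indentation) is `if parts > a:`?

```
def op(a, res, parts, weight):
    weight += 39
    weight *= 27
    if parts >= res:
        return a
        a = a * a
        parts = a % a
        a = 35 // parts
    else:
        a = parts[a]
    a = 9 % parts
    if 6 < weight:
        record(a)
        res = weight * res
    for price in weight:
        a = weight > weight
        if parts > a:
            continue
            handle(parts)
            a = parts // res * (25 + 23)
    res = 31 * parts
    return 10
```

14

Transformed code:
def op(a, res, parts, weight):
    weight += 39
    weight *= 27
    if parts >= res:
        return a
    else:
        a = parts[a]
    a = 9 % parts
    if 6 < weight:
        record(a)
        res = weight * res
    for price in weight:
        a = weight > weight
        if parts > a:
            continue
    res = 31 * parts
    return 10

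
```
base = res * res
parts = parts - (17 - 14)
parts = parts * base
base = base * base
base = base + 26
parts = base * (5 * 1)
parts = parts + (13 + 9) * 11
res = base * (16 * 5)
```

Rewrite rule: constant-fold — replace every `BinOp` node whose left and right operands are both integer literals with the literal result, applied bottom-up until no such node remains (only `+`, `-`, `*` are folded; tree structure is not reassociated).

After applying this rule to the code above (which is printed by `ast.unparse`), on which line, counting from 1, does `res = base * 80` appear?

Transformed code:
base = res * res
parts = parts - 3
parts = parts * base
base = base * base
base = base + 26
parts = base * 5
parts = parts + 242
res = base * 80

8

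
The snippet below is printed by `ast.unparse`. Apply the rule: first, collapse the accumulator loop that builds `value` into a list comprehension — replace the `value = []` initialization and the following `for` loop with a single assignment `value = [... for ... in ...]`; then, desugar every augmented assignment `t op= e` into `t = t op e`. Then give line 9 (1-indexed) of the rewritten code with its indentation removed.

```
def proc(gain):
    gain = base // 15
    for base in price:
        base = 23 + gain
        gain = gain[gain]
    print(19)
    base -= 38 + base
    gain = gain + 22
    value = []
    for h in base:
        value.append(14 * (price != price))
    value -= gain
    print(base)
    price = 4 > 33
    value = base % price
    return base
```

value = [14 * (price != price) for h in base]

Transformed code:
def proc(gain):
    gain = base // 15
    for base in price:
        base = 23 + gain
        gain = gain[gain]
    print(19)
    base = base - (38 + base)
    gain = gain + 22
    value = [14 * (price != price) for h in base]
    value = value - gain
    print(base)
    price = 4 > 33
    value = base % price
    return base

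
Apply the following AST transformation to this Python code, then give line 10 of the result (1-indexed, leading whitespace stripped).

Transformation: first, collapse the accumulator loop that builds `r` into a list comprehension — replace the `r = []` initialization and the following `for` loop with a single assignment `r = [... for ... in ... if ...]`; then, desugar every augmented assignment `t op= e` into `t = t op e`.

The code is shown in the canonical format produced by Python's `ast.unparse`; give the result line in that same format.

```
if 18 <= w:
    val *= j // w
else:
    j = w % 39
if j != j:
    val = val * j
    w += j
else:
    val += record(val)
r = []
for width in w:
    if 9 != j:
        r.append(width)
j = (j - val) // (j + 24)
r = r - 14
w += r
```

r = [width for width in w if 9 != j]

Transformed code:
if 18 <= w:
    val = val * (j // w)
else:
    j = w % 39
if j != j:
    val = val * j
    w = w + j
else:
    val = val + record(val)
r = [width for width in w if 9 != j]
j = (j - val) // (j + 24)
r = r - 14
w = w + r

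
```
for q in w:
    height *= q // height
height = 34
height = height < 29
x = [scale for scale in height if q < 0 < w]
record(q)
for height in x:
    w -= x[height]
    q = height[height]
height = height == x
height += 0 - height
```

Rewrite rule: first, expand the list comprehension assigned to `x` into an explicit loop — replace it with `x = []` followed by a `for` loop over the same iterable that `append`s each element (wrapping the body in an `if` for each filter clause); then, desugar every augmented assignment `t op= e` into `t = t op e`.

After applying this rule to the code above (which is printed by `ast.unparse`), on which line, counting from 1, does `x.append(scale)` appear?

8

Transformed code:
for q in w:
    height = height * (q // height)
height = 34
height = height < 29
x = []
for scale in height:
    if q < 0 < w:
        x.append(scale)
record(q)
for height in x:
    w = w - x[height]
    q = height[height]
height = height == x
height = height + (0 - height)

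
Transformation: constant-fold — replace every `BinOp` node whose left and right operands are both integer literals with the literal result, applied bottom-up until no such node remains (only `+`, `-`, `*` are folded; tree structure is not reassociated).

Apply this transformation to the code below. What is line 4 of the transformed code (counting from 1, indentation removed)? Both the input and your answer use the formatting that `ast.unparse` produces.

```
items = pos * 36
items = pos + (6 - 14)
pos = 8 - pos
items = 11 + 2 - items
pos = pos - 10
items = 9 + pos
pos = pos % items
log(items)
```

Transformed code:
items = pos * 36
items = pos + -8
pos = 8 - pos
items = 13 - items
pos = pos - 10
items = 9 + pos
pos = pos % items
log(items)

items = 13 - items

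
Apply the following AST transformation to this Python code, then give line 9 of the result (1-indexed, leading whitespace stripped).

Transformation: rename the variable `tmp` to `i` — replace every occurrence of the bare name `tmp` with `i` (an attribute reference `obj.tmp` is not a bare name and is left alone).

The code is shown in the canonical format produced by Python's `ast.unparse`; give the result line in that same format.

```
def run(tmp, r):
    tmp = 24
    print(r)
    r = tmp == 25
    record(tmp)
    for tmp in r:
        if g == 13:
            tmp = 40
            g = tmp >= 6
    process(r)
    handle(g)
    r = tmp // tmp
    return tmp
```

Transformed code:
def run(i, r):
    i = 24
    print(r)
    r = i == 25
    record(i)
    for i in r:
        if g == 13:
            i = 40
            g = i >= 6
    process(r)
    handle(g)
    r = i // i
    return i

g = i >= 6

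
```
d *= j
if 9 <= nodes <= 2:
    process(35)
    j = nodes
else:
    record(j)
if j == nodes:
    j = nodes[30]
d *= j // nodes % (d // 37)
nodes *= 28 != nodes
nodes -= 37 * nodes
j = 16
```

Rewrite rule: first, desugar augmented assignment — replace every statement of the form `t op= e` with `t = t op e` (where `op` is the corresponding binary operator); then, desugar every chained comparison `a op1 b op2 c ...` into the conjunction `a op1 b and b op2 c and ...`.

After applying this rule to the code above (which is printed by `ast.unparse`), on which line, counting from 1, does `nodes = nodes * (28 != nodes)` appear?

Transformed code:
d = d * j
if 9 <= nodes and nodes <= 2:
    process(35)
    j = nodes
else:
    record(j)
if j == nodes:
    j = nodes[30]
d = d * (j // nodes % (d // 37))
nodes = nodes * (28 != nodes)
nodes = nodes - 37 * nodes
j = 16

10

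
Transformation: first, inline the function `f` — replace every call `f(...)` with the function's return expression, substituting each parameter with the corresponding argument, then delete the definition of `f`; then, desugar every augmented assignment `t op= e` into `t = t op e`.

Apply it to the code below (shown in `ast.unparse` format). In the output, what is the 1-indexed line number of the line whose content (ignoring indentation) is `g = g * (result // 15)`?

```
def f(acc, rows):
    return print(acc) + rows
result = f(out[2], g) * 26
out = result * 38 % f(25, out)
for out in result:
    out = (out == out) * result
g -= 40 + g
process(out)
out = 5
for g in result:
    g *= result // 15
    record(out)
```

Transformed code:
result = (print(out[2]) + g) * 26
out = result * 38 % (print(25) + out)
for out in result:
    out = (out == out) * result
g = g - (40 + g)
process(out)
out = 5
for g in result:
    g = g * (result // 15)
    record(out)

9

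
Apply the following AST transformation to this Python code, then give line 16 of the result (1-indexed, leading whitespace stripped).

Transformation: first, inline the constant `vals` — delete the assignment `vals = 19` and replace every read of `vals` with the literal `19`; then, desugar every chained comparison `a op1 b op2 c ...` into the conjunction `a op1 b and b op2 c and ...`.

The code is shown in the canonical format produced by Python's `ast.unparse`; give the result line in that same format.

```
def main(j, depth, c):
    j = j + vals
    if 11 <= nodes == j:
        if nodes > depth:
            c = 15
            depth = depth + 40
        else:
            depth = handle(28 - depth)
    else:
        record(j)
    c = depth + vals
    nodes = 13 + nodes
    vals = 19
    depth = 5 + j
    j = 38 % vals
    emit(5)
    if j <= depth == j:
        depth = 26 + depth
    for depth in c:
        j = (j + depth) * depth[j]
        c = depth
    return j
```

Transformed code:
def main(j, depth, c):
    j = j + 19
    if 11 <= nodes and nodes == j:
        if nodes > depth:
            c = 15
            depth = depth + 40
        else:
            depth = handle(28 - depth)
    else:
        record(j)
    c = depth + 19
    nodes = 13 + nodes
    depth = 5 + j
    j = 38 % 19
    emit(5)
    if j <= depth and depth == j:
        depth = 26 + depth
    for depth in c:
        j = (j + depth) * depth[j]
        c = depth
    return j

if j <= depth and depth == j:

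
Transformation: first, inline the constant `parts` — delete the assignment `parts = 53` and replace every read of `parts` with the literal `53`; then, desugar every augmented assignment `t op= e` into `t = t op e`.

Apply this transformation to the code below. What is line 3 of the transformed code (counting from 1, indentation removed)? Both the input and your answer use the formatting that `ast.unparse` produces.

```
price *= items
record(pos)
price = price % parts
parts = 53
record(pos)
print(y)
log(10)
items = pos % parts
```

price = price % 53

Transformed code:
price = price * items
record(pos)
price = price % 53
record(pos)
print(y)
log(10)
items = pos % 53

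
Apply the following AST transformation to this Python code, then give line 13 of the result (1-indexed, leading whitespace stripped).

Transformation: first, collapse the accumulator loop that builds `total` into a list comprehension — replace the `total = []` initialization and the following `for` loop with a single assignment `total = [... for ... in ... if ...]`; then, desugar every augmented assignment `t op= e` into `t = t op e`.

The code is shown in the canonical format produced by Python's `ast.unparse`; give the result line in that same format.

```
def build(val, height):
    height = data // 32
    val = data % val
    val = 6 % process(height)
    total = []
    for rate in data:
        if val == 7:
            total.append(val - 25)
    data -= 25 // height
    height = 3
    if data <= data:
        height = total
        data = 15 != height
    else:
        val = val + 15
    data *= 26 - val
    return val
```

Transformed code:
def build(val, height):
    height = data // 32
    val = data % val
    val = 6 % process(height)
    total = [val - 25 for rate in data if val == 7]
    data = data - 25 // height
    height = 3
    if data <= data:
        height = total
        data = 15 != height
    else:
        val = val + 15
    data = data * (26 - val)
    return val

data = data * (26 - val)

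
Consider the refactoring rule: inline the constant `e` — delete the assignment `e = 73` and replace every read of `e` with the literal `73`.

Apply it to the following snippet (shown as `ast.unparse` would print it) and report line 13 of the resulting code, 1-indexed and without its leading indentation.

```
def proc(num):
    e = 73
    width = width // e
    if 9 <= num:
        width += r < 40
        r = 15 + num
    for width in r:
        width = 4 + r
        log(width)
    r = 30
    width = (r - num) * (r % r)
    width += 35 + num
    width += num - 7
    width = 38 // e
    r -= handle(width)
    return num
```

width = 38 // 73

Transformed code:
def proc(num):
    width = width // 73
    if 9 <= num:
        width += r < 40
        r = 15 + num
    for width in r:
        width = 4 + r
        log(width)
    r = 30
    width = (r - num) * (r % r)
    width += 35 + num
    width += num - 7
    width = 38 // 73
    r -= handle(width)
    return num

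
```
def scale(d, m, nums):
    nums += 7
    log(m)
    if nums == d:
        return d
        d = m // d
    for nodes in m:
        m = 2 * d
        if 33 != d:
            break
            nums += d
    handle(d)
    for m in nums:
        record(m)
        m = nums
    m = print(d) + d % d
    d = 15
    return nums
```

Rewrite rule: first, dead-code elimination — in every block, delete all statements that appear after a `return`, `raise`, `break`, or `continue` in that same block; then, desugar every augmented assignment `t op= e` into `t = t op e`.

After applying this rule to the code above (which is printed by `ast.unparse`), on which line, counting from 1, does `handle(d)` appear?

10

Transformed code:
def scale(d, m, nums):
    nums = nums + 7
    log(m)
    if nums == d:
        return d
    for nodes in m:
        m = 2 * d
        if 33 != d:
            break
    handle(d)
    for m in nums:
        record(m)
        m = nums
    m = print(d) + d % d
    d = 15
    return nums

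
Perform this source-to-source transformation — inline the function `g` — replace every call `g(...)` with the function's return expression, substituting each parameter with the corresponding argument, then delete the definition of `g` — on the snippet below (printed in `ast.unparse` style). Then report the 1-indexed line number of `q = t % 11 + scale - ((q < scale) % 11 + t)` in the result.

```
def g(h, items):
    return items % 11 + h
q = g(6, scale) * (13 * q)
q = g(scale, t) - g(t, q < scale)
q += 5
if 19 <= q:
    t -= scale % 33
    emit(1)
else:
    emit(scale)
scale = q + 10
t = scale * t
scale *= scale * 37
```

Transformed code:
q = (scale % 11 + 6) * (13 * q)
q = t % 11 + scale - ((q < scale) % 11 + t)
q += 5
if 19 <= q:
    t -= scale % 33
    emit(1)
else:
    emit(scale)
scale = q + 10
t = scale * t
scale *= scale * 37

2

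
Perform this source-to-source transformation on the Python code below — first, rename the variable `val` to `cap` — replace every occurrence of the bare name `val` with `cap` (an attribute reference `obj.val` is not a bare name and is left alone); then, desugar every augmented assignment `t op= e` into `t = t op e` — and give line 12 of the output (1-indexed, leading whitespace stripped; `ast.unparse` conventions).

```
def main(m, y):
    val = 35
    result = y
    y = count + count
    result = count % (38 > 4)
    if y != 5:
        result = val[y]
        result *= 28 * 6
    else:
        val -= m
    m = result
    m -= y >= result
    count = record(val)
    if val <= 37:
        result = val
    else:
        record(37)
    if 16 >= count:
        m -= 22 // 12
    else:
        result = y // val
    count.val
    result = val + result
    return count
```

Transformed code:
def main(m, y):
    cap = 35
    result = y
    y = count + count
    result = count % (38 > 4)
    if y != 5:
        result = cap[y]
        result = result * (28 * 6)
    else:
        cap = cap - m
    m = result
    m = m - (y >= result)
    count = record(cap)
    if cap <= 37:
        result = cap
    else:
        record(37)
    if 16 >= count:
        m = m - 22 // 12
    else:
        result = y // cap
    count.val
    result = cap + result
    return count

m = m - (y >= result)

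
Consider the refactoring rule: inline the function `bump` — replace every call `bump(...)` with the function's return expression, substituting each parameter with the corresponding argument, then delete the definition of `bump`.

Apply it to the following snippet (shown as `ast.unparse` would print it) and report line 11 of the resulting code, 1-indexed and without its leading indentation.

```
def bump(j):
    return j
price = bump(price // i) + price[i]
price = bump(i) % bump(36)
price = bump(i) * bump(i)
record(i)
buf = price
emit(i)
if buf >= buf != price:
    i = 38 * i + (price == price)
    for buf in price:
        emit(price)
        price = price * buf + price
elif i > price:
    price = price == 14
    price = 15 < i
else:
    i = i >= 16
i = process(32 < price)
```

price = price * buf + price

Transformed code:
price = price // i + price[i]
price = i % 36
price = i * i
record(i)
buf = price
emit(i)
if buf >= buf != price:
    i = 38 * i + (price == price)
    for buf in price:
        emit(price)
        price = price * buf + price
elif i > price:
    price = price == 14
    price = 15 < i
else:
    i = i >= 16
i = process(32 < price)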